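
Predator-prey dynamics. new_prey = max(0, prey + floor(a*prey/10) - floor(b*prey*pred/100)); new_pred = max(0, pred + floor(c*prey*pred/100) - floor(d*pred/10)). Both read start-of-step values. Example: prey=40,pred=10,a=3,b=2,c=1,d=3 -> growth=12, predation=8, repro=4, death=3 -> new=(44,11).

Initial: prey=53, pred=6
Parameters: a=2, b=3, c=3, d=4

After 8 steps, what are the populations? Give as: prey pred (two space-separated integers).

Answer: 0 8

Derivation:
Step 1: prey: 53+10-9=54; pred: 6+9-2=13
Step 2: prey: 54+10-21=43; pred: 13+21-5=29
Step 3: prey: 43+8-37=14; pred: 29+37-11=55
Step 4: prey: 14+2-23=0; pred: 55+23-22=56
Step 5: prey: 0+0-0=0; pred: 56+0-22=34
Step 6: prey: 0+0-0=0; pred: 34+0-13=21
Step 7: prey: 0+0-0=0; pred: 21+0-8=13
Step 8: prey: 0+0-0=0; pred: 13+0-5=8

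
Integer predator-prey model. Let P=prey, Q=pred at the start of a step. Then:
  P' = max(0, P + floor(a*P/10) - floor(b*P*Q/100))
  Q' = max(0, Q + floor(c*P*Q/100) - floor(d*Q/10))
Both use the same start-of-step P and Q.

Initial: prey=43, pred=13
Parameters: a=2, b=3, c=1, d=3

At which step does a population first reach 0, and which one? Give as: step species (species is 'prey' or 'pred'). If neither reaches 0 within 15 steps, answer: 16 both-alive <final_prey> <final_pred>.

Step 1: prey: 43+8-16=35; pred: 13+5-3=15
Step 2: prey: 35+7-15=27; pred: 15+5-4=16
Step 3: prey: 27+5-12=20; pred: 16+4-4=16
Step 4: prey: 20+4-9=15; pred: 16+3-4=15
Step 5: prey: 15+3-6=12; pred: 15+2-4=13
Step 6: prey: 12+2-4=10; pred: 13+1-3=11
Step 7: prey: 10+2-3=9; pred: 11+1-3=9
Step 8: prey: 9+1-2=8; pred: 9+0-2=7
Step 9: prey: 8+1-1=8; pred: 7+0-2=5
Step 10: prey: 8+1-1=8; pred: 5+0-1=4
Step 11: prey: 8+1-0=9; pred: 4+0-1=3
Step 12: prey: 9+1-0=10; pred: 3+0-0=3
Step 13: prey: 10+2-0=12; pred: 3+0-0=3
Step 14: prey: 12+2-1=13; pred: 3+0-0=3
Step 15: prey: 13+2-1=14; pred: 3+0-0=3
No extinction within 15 steps

Answer: 16 both-alive 14 3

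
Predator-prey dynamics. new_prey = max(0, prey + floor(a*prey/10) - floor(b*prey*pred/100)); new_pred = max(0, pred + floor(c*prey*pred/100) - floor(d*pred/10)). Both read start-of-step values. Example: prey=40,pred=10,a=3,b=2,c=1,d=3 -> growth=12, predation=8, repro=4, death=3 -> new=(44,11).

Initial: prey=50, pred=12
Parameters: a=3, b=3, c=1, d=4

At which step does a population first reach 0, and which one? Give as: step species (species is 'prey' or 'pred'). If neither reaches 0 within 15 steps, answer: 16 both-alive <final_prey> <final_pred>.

Step 1: prey: 50+15-18=47; pred: 12+6-4=14
Step 2: prey: 47+14-19=42; pred: 14+6-5=15
Step 3: prey: 42+12-18=36; pred: 15+6-6=15
Step 4: prey: 36+10-16=30; pred: 15+5-6=14
Step 5: prey: 30+9-12=27; pred: 14+4-5=13
Step 6: prey: 27+8-10=25; pred: 13+3-5=11
Step 7: prey: 25+7-8=24; pred: 11+2-4=9
Step 8: prey: 24+7-6=25; pred: 9+2-3=8
Step 9: prey: 25+7-6=26; pred: 8+2-3=7
Step 10: prey: 26+7-5=28; pred: 7+1-2=6
Step 11: prey: 28+8-5=31; pred: 6+1-2=5
Step 12: prey: 31+9-4=36; pred: 5+1-2=4
Step 13: prey: 36+10-4=42; pred: 4+1-1=4
Step 14: prey: 42+12-5=49; pred: 4+1-1=4
Step 15: prey: 49+14-5=58; pred: 4+1-1=4
No extinction within 15 steps

Answer: 16 both-alive 58 4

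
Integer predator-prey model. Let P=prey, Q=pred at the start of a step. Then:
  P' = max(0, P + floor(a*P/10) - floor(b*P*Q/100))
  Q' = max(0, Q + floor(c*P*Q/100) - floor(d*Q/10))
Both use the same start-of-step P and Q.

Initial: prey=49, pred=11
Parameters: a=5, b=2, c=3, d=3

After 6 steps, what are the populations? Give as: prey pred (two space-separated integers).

Answer: 0 98

Derivation:
Step 1: prey: 49+24-10=63; pred: 11+16-3=24
Step 2: prey: 63+31-30=64; pred: 24+45-7=62
Step 3: prey: 64+32-79=17; pred: 62+119-18=163
Step 4: prey: 17+8-55=0; pred: 163+83-48=198
Step 5: prey: 0+0-0=0; pred: 198+0-59=139
Step 6: prey: 0+0-0=0; pred: 139+0-41=98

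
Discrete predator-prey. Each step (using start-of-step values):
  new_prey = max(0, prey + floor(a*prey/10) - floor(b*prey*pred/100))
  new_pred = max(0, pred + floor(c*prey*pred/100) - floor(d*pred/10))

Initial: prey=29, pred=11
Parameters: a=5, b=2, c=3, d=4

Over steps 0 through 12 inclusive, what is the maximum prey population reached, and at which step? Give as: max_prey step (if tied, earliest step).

Step 1: prey: 29+14-6=37; pred: 11+9-4=16
Step 2: prey: 37+18-11=44; pred: 16+17-6=27
Step 3: prey: 44+22-23=43; pred: 27+35-10=52
Step 4: prey: 43+21-44=20; pred: 52+67-20=99
Step 5: prey: 20+10-39=0; pred: 99+59-39=119
Step 6: prey: 0+0-0=0; pred: 119+0-47=72
Step 7: prey: 0+0-0=0; pred: 72+0-28=44
Step 8: prey: 0+0-0=0; pred: 44+0-17=27
Step 9: prey: 0+0-0=0; pred: 27+0-10=17
Step 10: prey: 0+0-0=0; pred: 17+0-6=11
Step 11: prey: 0+0-0=0; pred: 11+0-4=7
Step 12: prey: 0+0-0=0; pred: 7+0-2=5
Max prey = 44 at step 2

Answer: 44 2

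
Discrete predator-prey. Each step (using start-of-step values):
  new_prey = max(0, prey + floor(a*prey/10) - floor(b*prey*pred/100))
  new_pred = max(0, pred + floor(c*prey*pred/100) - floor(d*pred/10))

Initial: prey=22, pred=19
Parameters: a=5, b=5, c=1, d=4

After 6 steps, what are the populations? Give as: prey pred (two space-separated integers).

Answer: 14 3

Derivation:
Step 1: prey: 22+11-20=13; pred: 19+4-7=16
Step 2: prey: 13+6-10=9; pred: 16+2-6=12
Step 3: prey: 9+4-5=8; pred: 12+1-4=9
Step 4: prey: 8+4-3=9; pred: 9+0-3=6
Step 5: prey: 9+4-2=11; pred: 6+0-2=4
Step 6: prey: 11+5-2=14; pred: 4+0-1=3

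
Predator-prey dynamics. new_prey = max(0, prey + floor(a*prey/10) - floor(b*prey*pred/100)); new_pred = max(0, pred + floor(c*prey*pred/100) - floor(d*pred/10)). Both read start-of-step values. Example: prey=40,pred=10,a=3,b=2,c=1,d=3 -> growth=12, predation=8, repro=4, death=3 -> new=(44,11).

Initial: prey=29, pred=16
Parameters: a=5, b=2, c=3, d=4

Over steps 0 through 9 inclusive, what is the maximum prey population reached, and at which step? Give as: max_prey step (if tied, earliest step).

Answer: 36 2

Derivation:
Step 1: prey: 29+14-9=34; pred: 16+13-6=23
Step 2: prey: 34+17-15=36; pred: 23+23-9=37
Step 3: prey: 36+18-26=28; pred: 37+39-14=62
Step 4: prey: 28+14-34=8; pred: 62+52-24=90
Step 5: prey: 8+4-14=0; pred: 90+21-36=75
Step 6: prey: 0+0-0=0; pred: 75+0-30=45
Step 7: prey: 0+0-0=0; pred: 45+0-18=27
Step 8: prey: 0+0-0=0; pred: 27+0-10=17
Step 9: prey: 0+0-0=0; pred: 17+0-6=11
Max prey = 36 at step 2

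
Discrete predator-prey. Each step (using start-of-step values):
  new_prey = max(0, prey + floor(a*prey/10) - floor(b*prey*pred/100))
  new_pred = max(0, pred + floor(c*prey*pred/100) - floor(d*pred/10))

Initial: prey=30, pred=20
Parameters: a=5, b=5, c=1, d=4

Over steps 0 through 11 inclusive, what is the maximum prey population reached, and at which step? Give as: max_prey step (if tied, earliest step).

Step 1: prey: 30+15-30=15; pred: 20+6-8=18
Step 2: prey: 15+7-13=9; pred: 18+2-7=13
Step 3: prey: 9+4-5=8; pred: 13+1-5=9
Step 4: prey: 8+4-3=9; pred: 9+0-3=6
Step 5: prey: 9+4-2=11; pred: 6+0-2=4
Step 6: prey: 11+5-2=14; pred: 4+0-1=3
Step 7: prey: 14+7-2=19; pred: 3+0-1=2
Step 8: prey: 19+9-1=27; pred: 2+0-0=2
Step 9: prey: 27+13-2=38; pred: 2+0-0=2
Step 10: prey: 38+19-3=54; pred: 2+0-0=2
Step 11: prey: 54+27-5=76; pred: 2+1-0=3
Max prey = 76 at step 11

Answer: 76 11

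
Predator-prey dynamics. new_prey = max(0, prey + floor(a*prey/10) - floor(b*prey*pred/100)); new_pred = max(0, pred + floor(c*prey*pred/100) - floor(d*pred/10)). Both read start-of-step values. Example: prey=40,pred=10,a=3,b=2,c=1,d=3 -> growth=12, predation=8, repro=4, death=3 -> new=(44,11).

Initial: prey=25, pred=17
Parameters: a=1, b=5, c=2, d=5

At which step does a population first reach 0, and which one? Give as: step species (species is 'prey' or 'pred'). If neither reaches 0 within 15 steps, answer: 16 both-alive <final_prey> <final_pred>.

Answer: 16 both-alive 1 1

Derivation:
Step 1: prey: 25+2-21=6; pred: 17+8-8=17
Step 2: prey: 6+0-5=1; pred: 17+2-8=11
Step 3: prey: 1+0-0=1; pred: 11+0-5=6
Step 4: prey: 1+0-0=1; pred: 6+0-3=3
Step 5: prey: 1+0-0=1; pred: 3+0-1=2
Step 6: prey: 1+0-0=1; pred: 2+0-1=1
Step 7: prey: 1+0-0=1; pred: 1+0-0=1
Steps 8-15: state stable at prey=1, pred=1 (no change)
No extinction within 15 steps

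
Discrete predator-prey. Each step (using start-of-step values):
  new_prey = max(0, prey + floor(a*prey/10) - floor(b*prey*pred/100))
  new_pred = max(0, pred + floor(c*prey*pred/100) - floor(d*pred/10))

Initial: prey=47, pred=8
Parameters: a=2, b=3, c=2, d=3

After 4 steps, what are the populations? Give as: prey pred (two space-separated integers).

Answer: 7 33

Derivation:
Step 1: prey: 47+9-11=45; pred: 8+7-2=13
Step 2: prey: 45+9-17=37; pred: 13+11-3=21
Step 3: prey: 37+7-23=21; pred: 21+15-6=30
Step 4: prey: 21+4-18=7; pred: 30+12-9=33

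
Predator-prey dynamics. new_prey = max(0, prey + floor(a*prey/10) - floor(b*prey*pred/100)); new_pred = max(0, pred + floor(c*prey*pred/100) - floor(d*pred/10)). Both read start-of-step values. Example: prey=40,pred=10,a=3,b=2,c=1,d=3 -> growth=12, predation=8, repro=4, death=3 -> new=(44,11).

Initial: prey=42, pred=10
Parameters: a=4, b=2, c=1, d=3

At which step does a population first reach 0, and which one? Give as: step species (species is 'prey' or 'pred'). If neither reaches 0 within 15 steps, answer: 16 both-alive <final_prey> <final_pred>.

Step 1: prey: 42+16-8=50; pred: 10+4-3=11
Step 2: prey: 50+20-11=59; pred: 11+5-3=13
Step 3: prey: 59+23-15=67; pred: 13+7-3=17
Step 4: prey: 67+26-22=71; pred: 17+11-5=23
Step 5: prey: 71+28-32=67; pred: 23+16-6=33
Step 6: prey: 67+26-44=49; pred: 33+22-9=46
Step 7: prey: 49+19-45=23; pred: 46+22-13=55
Step 8: prey: 23+9-25=7; pred: 55+12-16=51
Step 9: prey: 7+2-7=2; pred: 51+3-15=39
Step 10: prey: 2+0-1=1; pred: 39+0-11=28
Step 11: prey: 1+0-0=1; pred: 28+0-8=20
Step 12: prey: 1+0-0=1; pred: 20+0-6=14
Step 13: prey: 1+0-0=1; pred: 14+0-4=10
Step 14: prey: 1+0-0=1; pred: 10+0-3=7
Step 15: prey: 1+0-0=1; pred: 7+0-2=5
No extinction within 15 steps

Answer: 16 both-alive 1 5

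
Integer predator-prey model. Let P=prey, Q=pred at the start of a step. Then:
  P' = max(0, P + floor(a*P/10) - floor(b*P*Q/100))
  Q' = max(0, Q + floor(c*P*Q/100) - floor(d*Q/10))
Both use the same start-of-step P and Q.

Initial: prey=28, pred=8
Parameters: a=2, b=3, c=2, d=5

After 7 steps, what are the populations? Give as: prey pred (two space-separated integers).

Answer: 23 7

Derivation:
Step 1: prey: 28+5-6=27; pred: 8+4-4=8
Step 2: prey: 27+5-6=26; pred: 8+4-4=8
Step 3: prey: 26+5-6=25; pred: 8+4-4=8
Step 4: prey: 25+5-6=24; pred: 8+4-4=8
Step 5: prey: 24+4-5=23; pred: 8+3-4=7
Step 6: prey: 23+4-4=23; pred: 7+3-3=7
Step 7: prey: 23+4-4=23; pred: 7+3-3=7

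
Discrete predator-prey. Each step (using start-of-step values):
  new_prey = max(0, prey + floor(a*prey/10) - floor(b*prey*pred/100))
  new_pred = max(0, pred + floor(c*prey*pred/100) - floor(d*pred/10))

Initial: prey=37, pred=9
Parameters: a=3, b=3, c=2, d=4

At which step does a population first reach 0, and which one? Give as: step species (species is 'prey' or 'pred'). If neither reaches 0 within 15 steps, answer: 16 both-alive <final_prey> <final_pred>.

Step 1: prey: 37+11-9=39; pred: 9+6-3=12
Step 2: prey: 39+11-14=36; pred: 12+9-4=17
Step 3: prey: 36+10-18=28; pred: 17+12-6=23
Step 4: prey: 28+8-19=17; pred: 23+12-9=26
Step 5: prey: 17+5-13=9; pred: 26+8-10=24
Step 6: prey: 9+2-6=5; pred: 24+4-9=19
Step 7: prey: 5+1-2=4; pred: 19+1-7=13
Step 8: prey: 4+1-1=4; pred: 13+1-5=9
Step 9: prey: 4+1-1=4; pred: 9+0-3=6
Step 10: prey: 4+1-0=5; pred: 6+0-2=4
Step 11: prey: 5+1-0=6; pred: 4+0-1=3
Step 12: prey: 6+1-0=7; pred: 3+0-1=2
Step 13: prey: 7+2-0=9; pred: 2+0-0=2
Step 14: prey: 9+2-0=11; pred: 2+0-0=2
Step 15: prey: 11+3-0=14; pred: 2+0-0=2
No extinction within 15 steps

Answer: 16 both-alive 14 2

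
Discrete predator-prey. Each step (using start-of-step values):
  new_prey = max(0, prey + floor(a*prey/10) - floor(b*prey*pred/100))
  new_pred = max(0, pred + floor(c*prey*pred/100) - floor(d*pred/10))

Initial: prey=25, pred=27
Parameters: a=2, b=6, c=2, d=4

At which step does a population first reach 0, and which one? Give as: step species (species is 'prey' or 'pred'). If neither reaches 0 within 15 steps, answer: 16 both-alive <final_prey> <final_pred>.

Answer: 1 prey

Derivation:
Step 1: prey: 25+5-40=0; pred: 27+13-10=30
First extinction: prey at step 1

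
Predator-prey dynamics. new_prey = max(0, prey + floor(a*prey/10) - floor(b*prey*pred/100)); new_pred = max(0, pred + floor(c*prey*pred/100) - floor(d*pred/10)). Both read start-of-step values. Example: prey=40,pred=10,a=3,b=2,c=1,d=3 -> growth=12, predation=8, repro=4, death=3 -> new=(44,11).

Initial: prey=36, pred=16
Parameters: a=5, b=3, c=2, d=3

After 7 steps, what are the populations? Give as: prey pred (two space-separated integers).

Answer: 1 17

Derivation:
Step 1: prey: 36+18-17=37; pred: 16+11-4=23
Step 2: prey: 37+18-25=30; pred: 23+17-6=34
Step 3: prey: 30+15-30=15; pred: 34+20-10=44
Step 4: prey: 15+7-19=3; pred: 44+13-13=44
Step 5: prey: 3+1-3=1; pred: 44+2-13=33
Step 6: prey: 1+0-0=1; pred: 33+0-9=24
Step 7: prey: 1+0-0=1; pred: 24+0-7=17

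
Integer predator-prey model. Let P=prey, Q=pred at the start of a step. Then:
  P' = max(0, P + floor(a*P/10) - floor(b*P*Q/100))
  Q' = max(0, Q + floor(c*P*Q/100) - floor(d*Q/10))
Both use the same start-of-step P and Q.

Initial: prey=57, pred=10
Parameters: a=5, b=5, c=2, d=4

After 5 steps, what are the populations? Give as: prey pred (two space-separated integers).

Answer: 0 15

Derivation:
Step 1: prey: 57+28-28=57; pred: 10+11-4=17
Step 2: prey: 57+28-48=37; pred: 17+19-6=30
Step 3: prey: 37+18-55=0; pred: 30+22-12=40
Step 4: prey: 0+0-0=0; pred: 40+0-16=24
Step 5: prey: 0+0-0=0; pred: 24+0-9=15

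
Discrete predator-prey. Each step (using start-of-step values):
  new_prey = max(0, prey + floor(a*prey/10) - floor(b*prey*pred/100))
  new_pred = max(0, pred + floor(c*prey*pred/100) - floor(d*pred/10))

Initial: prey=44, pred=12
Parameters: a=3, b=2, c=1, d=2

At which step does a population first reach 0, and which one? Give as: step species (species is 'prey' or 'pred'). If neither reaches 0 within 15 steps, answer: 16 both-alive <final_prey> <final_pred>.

Step 1: prey: 44+13-10=47; pred: 12+5-2=15
Step 2: prey: 47+14-14=47; pred: 15+7-3=19
Step 3: prey: 47+14-17=44; pred: 19+8-3=24
Step 4: prey: 44+13-21=36; pred: 24+10-4=30
Step 5: prey: 36+10-21=25; pred: 30+10-6=34
Step 6: prey: 25+7-17=15; pred: 34+8-6=36
Step 7: prey: 15+4-10=9; pred: 36+5-7=34
Step 8: prey: 9+2-6=5; pred: 34+3-6=31
Step 9: prey: 5+1-3=3; pred: 31+1-6=26
Step 10: prey: 3+0-1=2; pred: 26+0-5=21
Step 11: prey: 2+0-0=2; pred: 21+0-4=17
Step 12: prey: 2+0-0=2; pred: 17+0-3=14
Step 13: prey: 2+0-0=2; pred: 14+0-2=12
Step 14: prey: 2+0-0=2; pred: 12+0-2=10
Step 15: prey: 2+0-0=2; pred: 10+0-2=8
No extinction within 15 steps

Answer: 16 both-alive 2 8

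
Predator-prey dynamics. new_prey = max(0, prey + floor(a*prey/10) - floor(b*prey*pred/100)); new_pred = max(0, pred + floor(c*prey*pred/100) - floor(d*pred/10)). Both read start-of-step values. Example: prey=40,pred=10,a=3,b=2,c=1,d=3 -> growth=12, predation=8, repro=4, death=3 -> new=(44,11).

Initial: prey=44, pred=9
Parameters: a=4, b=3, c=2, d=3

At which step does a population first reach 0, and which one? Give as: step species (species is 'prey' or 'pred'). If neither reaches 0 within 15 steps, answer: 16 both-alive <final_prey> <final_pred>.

Answer: 5 prey

Derivation:
Step 1: prey: 44+17-11=50; pred: 9+7-2=14
Step 2: prey: 50+20-21=49; pred: 14+14-4=24
Step 3: prey: 49+19-35=33; pred: 24+23-7=40
Step 4: prey: 33+13-39=7; pred: 40+26-12=54
Step 5: prey: 7+2-11=0; pred: 54+7-16=45
First extinction: prey at step 5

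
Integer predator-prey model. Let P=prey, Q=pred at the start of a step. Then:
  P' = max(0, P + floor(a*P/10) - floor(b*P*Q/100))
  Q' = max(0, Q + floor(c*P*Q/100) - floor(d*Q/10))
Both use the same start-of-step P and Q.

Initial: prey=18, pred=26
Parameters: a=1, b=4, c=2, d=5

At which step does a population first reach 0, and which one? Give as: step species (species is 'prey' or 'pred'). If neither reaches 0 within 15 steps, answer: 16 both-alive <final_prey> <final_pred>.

Answer: 16 both-alive 1 1

Derivation:
Step 1: prey: 18+1-18=1; pred: 26+9-13=22
Step 2: prey: 1+0-0=1; pred: 22+0-11=11
Step 3: prey: 1+0-0=1; pred: 11+0-5=6
Step 4: prey: 1+0-0=1; pred: 6+0-3=3
Step 5: prey: 1+0-0=1; pred: 3+0-1=2
Step 6: prey: 1+0-0=1; pred: 2+0-1=1
Step 7: prey: 1+0-0=1; pred: 1+0-0=1
Steps 8-15: state stable at prey=1, pred=1 (no change)
No extinction within 15 steps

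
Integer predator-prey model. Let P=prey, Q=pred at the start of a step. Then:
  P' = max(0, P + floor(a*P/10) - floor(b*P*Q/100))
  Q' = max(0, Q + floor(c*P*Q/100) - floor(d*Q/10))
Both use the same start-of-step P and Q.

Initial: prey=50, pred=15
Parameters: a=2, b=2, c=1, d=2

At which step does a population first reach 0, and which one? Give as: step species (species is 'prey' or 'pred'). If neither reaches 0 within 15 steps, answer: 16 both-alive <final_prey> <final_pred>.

Step 1: prey: 50+10-15=45; pred: 15+7-3=19
Step 2: prey: 45+9-17=37; pred: 19+8-3=24
Step 3: prey: 37+7-17=27; pred: 24+8-4=28
Step 4: prey: 27+5-15=17; pred: 28+7-5=30
Step 5: prey: 17+3-10=10; pred: 30+5-6=29
Step 6: prey: 10+2-5=7; pred: 29+2-5=26
Step 7: prey: 7+1-3=5; pred: 26+1-5=22
Step 8: prey: 5+1-2=4; pred: 22+1-4=19
Step 9: prey: 4+0-1=3; pred: 19+0-3=16
Step 10: prey: 3+0-0=3; pred: 16+0-3=13
Step 11: prey: 3+0-0=3; pred: 13+0-2=11
Step 12: prey: 3+0-0=3; pred: 11+0-2=9
Step 13: prey: 3+0-0=3; pred: 9+0-1=8
Step 14: prey: 3+0-0=3; pred: 8+0-1=7
Step 15: prey: 3+0-0=3; pred: 7+0-1=6
No extinction within 15 steps

Answer: 16 both-alive 3 6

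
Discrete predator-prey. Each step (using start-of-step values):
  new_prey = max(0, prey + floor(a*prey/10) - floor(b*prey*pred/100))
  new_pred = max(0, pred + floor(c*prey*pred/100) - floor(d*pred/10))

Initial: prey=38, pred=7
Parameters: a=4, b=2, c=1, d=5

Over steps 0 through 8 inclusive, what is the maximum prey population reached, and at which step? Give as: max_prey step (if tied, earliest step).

Answer: 154 6

Derivation:
Step 1: prey: 38+15-5=48; pred: 7+2-3=6
Step 2: prey: 48+19-5=62; pred: 6+2-3=5
Step 3: prey: 62+24-6=80; pred: 5+3-2=6
Step 4: prey: 80+32-9=103; pred: 6+4-3=7
Step 5: prey: 103+41-14=130; pred: 7+7-3=11
Step 6: prey: 130+52-28=154; pred: 11+14-5=20
Step 7: prey: 154+61-61=154; pred: 20+30-10=40
Step 8: prey: 154+61-123=92; pred: 40+61-20=81
Max prey = 154 at step 6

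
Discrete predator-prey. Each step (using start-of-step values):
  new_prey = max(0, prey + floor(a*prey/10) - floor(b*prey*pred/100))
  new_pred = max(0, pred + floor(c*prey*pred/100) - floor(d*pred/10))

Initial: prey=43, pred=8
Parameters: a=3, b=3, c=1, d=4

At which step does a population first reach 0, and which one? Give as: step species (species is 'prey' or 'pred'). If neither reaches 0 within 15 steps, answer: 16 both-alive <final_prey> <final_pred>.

Answer: 16 both-alive 22 7

Derivation:
Step 1: prey: 43+12-10=45; pred: 8+3-3=8
Step 2: prey: 45+13-10=48; pred: 8+3-3=8
Step 3: prey: 48+14-11=51; pred: 8+3-3=8
Step 4: prey: 51+15-12=54; pred: 8+4-3=9
Step 5: prey: 54+16-14=56; pred: 9+4-3=10
Step 6: prey: 56+16-16=56; pred: 10+5-4=11
Step 7: prey: 56+16-18=54; pred: 11+6-4=13
Step 8: prey: 54+16-21=49; pred: 13+7-5=15
Step 9: prey: 49+14-22=41; pred: 15+7-6=16
Step 10: prey: 41+12-19=34; pred: 16+6-6=16
Step 11: prey: 34+10-16=28; pred: 16+5-6=15
Step 12: prey: 28+8-12=24; pred: 15+4-6=13
Step 13: prey: 24+7-9=22; pred: 13+3-5=11
Step 14: prey: 22+6-7=21; pred: 11+2-4=9
Step 15: prey: 21+6-5=22; pred: 9+1-3=7
No extinction within 15 steps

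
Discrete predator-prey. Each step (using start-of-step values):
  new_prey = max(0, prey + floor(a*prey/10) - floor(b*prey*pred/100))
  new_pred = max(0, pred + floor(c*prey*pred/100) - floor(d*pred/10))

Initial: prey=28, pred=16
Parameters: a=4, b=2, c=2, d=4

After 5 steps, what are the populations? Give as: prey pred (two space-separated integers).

Step 1: prey: 28+11-8=31; pred: 16+8-6=18
Step 2: prey: 31+12-11=32; pred: 18+11-7=22
Step 3: prey: 32+12-14=30; pred: 22+14-8=28
Step 4: prey: 30+12-16=26; pred: 28+16-11=33
Step 5: prey: 26+10-17=19; pred: 33+17-13=37

Answer: 19 37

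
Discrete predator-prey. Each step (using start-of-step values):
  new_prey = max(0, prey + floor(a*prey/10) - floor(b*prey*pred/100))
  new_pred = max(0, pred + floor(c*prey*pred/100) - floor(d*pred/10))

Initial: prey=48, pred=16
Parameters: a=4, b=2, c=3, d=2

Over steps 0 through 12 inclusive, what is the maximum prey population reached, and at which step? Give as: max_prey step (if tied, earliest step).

Answer: 52 1

Derivation:
Step 1: prey: 48+19-15=52; pred: 16+23-3=36
Step 2: prey: 52+20-37=35; pred: 36+56-7=85
Step 3: prey: 35+14-59=0; pred: 85+89-17=157
Step 4: prey: 0+0-0=0; pred: 157+0-31=126
Step 5: prey: 0+0-0=0; pred: 126+0-25=101
Step 6: prey: 0+0-0=0; pred: 101+0-20=81
Step 7: prey: 0+0-0=0; pred: 81+0-16=65
Step 8: prey: 0+0-0=0; pred: 65+0-13=52
Step 9: prey: 0+0-0=0; pred: 52+0-10=42
Step 10: prey: 0+0-0=0; pred: 42+0-8=34
Step 11: prey: 0+0-0=0; pred: 34+0-6=28
Step 12: prey: 0+0-0=0; pred: 28+0-5=23
Max prey = 52 at step 1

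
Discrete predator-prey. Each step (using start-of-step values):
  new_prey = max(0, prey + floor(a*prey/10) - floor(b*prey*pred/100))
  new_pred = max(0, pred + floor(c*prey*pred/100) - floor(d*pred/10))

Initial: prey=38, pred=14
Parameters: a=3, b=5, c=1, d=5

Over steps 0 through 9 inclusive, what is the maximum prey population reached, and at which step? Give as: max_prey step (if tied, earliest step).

Answer: 40 9

Derivation:
Step 1: prey: 38+11-26=23; pred: 14+5-7=12
Step 2: prey: 23+6-13=16; pred: 12+2-6=8
Step 3: prey: 16+4-6=14; pred: 8+1-4=5
Step 4: prey: 14+4-3=15; pred: 5+0-2=3
Step 5: prey: 15+4-2=17; pred: 3+0-1=2
Step 6: prey: 17+5-1=21; pred: 2+0-1=1
Step 7: prey: 21+6-1=26; pred: 1+0-0=1
Step 8: prey: 26+7-1=32; pred: 1+0-0=1
Step 9: prey: 32+9-1=40; pred: 1+0-0=1
Max prey = 40 at step 9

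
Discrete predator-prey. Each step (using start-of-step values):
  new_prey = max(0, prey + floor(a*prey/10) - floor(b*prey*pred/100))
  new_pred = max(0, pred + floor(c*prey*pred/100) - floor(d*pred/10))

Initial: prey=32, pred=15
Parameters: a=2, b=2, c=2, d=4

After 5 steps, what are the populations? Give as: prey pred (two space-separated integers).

Answer: 10 19

Derivation:
Step 1: prey: 32+6-9=29; pred: 15+9-6=18
Step 2: prey: 29+5-10=24; pred: 18+10-7=21
Step 3: prey: 24+4-10=18; pred: 21+10-8=23
Step 4: prey: 18+3-8=13; pred: 23+8-9=22
Step 5: prey: 13+2-5=10; pred: 22+5-8=19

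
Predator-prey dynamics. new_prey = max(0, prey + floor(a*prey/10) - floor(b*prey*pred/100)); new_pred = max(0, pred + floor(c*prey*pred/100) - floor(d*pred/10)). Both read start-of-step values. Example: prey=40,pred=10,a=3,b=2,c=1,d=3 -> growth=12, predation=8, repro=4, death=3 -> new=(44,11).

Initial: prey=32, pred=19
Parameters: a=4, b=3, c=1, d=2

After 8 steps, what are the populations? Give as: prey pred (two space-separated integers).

Step 1: prey: 32+12-18=26; pred: 19+6-3=22
Step 2: prey: 26+10-17=19; pred: 22+5-4=23
Step 3: prey: 19+7-13=13; pred: 23+4-4=23
Step 4: prey: 13+5-8=10; pred: 23+2-4=21
Step 5: prey: 10+4-6=8; pred: 21+2-4=19
Step 6: prey: 8+3-4=7; pred: 19+1-3=17
Step 7: prey: 7+2-3=6; pred: 17+1-3=15
Step 8: prey: 6+2-2=6; pred: 15+0-3=12

Answer: 6 12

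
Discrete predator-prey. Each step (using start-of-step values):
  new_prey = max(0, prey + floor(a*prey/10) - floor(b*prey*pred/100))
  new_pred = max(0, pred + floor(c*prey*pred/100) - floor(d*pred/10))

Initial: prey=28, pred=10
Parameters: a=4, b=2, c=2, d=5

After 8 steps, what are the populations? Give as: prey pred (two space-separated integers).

Answer: 2 49

Derivation:
Step 1: prey: 28+11-5=34; pred: 10+5-5=10
Step 2: prey: 34+13-6=41; pred: 10+6-5=11
Step 3: prey: 41+16-9=48; pred: 11+9-5=15
Step 4: prey: 48+19-14=53; pred: 15+14-7=22
Step 5: prey: 53+21-23=51; pred: 22+23-11=34
Step 6: prey: 51+20-34=37; pred: 34+34-17=51
Step 7: prey: 37+14-37=14; pred: 51+37-25=63
Step 8: prey: 14+5-17=2; pred: 63+17-31=49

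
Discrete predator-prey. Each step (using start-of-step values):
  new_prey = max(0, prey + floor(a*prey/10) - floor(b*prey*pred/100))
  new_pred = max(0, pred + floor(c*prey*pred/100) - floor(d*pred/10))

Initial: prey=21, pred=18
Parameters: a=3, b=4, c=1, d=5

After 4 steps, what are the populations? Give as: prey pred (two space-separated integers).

Step 1: prey: 21+6-15=12; pred: 18+3-9=12
Step 2: prey: 12+3-5=10; pred: 12+1-6=7
Step 3: prey: 10+3-2=11; pred: 7+0-3=4
Step 4: prey: 11+3-1=13; pred: 4+0-2=2

Answer: 13 2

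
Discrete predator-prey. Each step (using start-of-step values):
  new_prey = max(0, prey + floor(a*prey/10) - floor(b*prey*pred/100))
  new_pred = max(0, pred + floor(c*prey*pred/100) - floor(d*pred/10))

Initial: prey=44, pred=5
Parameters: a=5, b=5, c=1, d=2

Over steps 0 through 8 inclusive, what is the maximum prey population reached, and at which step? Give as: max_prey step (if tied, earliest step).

Answer: 73 3

Derivation:
Step 1: prey: 44+22-11=55; pred: 5+2-1=6
Step 2: prey: 55+27-16=66; pred: 6+3-1=8
Step 3: prey: 66+33-26=73; pred: 8+5-1=12
Step 4: prey: 73+36-43=66; pred: 12+8-2=18
Step 5: prey: 66+33-59=40; pred: 18+11-3=26
Step 6: prey: 40+20-52=8; pred: 26+10-5=31
Step 7: prey: 8+4-12=0; pred: 31+2-6=27
Step 8: prey: 0+0-0=0; pred: 27+0-5=22
Max prey = 73 at step 3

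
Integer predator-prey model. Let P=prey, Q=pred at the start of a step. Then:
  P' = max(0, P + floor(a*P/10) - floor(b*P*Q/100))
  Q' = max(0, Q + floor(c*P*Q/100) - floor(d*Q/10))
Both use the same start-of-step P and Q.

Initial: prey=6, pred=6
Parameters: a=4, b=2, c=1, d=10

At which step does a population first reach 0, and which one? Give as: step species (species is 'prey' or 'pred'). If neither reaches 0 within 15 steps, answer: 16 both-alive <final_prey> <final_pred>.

Answer: 1 pred

Derivation:
Step 1: prey: 6+2-0=8; pred: 6+0-6=0
First extinction: pred at step 1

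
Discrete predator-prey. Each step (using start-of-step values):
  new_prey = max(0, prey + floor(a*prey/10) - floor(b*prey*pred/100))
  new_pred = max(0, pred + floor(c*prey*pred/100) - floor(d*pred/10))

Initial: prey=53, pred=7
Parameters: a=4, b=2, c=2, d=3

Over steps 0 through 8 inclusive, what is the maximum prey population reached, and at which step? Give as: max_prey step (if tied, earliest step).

Answer: 77 2

Derivation:
Step 1: prey: 53+21-7=67; pred: 7+7-2=12
Step 2: prey: 67+26-16=77; pred: 12+16-3=25
Step 3: prey: 77+30-38=69; pred: 25+38-7=56
Step 4: prey: 69+27-77=19; pred: 56+77-16=117
Step 5: prey: 19+7-44=0; pred: 117+44-35=126
Step 6: prey: 0+0-0=0; pred: 126+0-37=89
Step 7: prey: 0+0-0=0; pred: 89+0-26=63
Step 8: prey: 0+0-0=0; pred: 63+0-18=45
Max prey = 77 at step 2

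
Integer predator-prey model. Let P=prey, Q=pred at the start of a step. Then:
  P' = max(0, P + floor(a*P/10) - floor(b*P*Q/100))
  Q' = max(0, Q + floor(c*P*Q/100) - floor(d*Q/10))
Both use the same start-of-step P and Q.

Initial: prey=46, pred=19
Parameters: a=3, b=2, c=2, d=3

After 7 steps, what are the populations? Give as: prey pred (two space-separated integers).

Step 1: prey: 46+13-17=42; pred: 19+17-5=31
Step 2: prey: 42+12-26=28; pred: 31+26-9=48
Step 3: prey: 28+8-26=10; pred: 48+26-14=60
Step 4: prey: 10+3-12=1; pred: 60+12-18=54
Step 5: prey: 1+0-1=0; pred: 54+1-16=39
Step 6: prey: 0+0-0=0; pred: 39+0-11=28
Step 7: prey: 0+0-0=0; pred: 28+0-8=20

Answer: 0 20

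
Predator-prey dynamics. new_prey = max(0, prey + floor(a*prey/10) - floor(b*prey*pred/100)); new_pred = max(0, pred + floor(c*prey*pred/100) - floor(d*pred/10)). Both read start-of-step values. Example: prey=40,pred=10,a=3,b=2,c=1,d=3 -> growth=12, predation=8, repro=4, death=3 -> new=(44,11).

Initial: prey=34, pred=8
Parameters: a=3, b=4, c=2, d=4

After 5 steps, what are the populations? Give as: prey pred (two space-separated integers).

Answer: 12 15

Derivation:
Step 1: prey: 34+10-10=34; pred: 8+5-3=10
Step 2: prey: 34+10-13=31; pred: 10+6-4=12
Step 3: prey: 31+9-14=26; pred: 12+7-4=15
Step 4: prey: 26+7-15=18; pred: 15+7-6=16
Step 5: prey: 18+5-11=12; pred: 16+5-6=15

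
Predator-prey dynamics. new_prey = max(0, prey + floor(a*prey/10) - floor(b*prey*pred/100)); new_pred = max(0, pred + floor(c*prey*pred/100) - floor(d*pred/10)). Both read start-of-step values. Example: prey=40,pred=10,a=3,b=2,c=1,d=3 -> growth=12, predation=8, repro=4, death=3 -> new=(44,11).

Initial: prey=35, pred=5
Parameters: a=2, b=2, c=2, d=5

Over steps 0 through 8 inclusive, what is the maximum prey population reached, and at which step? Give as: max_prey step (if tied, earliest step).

Step 1: prey: 35+7-3=39; pred: 5+3-2=6
Step 2: prey: 39+7-4=42; pred: 6+4-3=7
Step 3: prey: 42+8-5=45; pred: 7+5-3=9
Step 4: prey: 45+9-8=46; pred: 9+8-4=13
Step 5: prey: 46+9-11=44; pred: 13+11-6=18
Step 6: prey: 44+8-15=37; pred: 18+15-9=24
Step 7: prey: 37+7-17=27; pred: 24+17-12=29
Step 8: prey: 27+5-15=17; pred: 29+15-14=30
Max prey = 46 at step 4

Answer: 46 4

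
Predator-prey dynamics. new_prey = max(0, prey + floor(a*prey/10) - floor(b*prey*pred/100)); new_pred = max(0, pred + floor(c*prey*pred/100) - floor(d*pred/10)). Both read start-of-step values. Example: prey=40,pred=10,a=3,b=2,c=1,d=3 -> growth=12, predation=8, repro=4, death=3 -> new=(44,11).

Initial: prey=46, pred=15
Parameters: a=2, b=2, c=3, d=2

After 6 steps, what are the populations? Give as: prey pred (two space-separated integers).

Step 1: prey: 46+9-13=42; pred: 15+20-3=32
Step 2: prey: 42+8-26=24; pred: 32+40-6=66
Step 3: prey: 24+4-31=0; pred: 66+47-13=100
Step 4: prey: 0+0-0=0; pred: 100+0-20=80
Step 5: prey: 0+0-0=0; pred: 80+0-16=64
Step 6: prey: 0+0-0=0; pred: 64+0-12=52

Answer: 0 52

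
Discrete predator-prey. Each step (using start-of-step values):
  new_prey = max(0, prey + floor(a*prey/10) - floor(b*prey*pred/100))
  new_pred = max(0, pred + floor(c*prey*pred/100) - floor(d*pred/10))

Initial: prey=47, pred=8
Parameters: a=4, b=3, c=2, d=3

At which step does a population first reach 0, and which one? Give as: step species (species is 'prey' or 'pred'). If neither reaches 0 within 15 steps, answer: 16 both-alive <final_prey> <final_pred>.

Answer: 5 prey

Derivation:
Step 1: prey: 47+18-11=54; pred: 8+7-2=13
Step 2: prey: 54+21-21=54; pred: 13+14-3=24
Step 3: prey: 54+21-38=37; pred: 24+25-7=42
Step 4: prey: 37+14-46=5; pred: 42+31-12=61
Step 5: prey: 5+2-9=0; pred: 61+6-18=49
First extinction: prey at step 5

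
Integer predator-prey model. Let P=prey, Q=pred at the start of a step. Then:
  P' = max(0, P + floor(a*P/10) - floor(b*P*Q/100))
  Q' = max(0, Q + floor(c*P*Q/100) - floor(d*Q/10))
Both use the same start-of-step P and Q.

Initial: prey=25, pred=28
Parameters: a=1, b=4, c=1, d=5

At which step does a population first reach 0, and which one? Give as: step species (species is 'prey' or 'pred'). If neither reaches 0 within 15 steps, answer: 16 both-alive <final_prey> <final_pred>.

Answer: 1 prey

Derivation:
Step 1: prey: 25+2-28=0; pred: 28+7-14=21
First extinction: prey at step 1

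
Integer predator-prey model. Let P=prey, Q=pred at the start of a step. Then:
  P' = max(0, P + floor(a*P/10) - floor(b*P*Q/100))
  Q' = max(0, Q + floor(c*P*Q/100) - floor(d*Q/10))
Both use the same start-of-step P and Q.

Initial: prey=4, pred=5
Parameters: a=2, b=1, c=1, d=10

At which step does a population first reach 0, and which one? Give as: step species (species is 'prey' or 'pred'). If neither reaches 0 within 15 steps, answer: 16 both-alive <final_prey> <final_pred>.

Step 1: prey: 4+0-0=4; pred: 5+0-5=0
First extinction: pred at step 1

Answer: 1 pred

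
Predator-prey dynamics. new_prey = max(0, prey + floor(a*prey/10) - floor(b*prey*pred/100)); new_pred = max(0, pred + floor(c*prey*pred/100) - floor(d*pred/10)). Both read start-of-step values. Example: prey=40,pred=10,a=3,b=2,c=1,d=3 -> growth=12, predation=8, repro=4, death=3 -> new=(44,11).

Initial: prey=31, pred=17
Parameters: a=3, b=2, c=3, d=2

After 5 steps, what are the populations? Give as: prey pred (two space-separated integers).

Answer: 0 58

Derivation:
Step 1: prey: 31+9-10=30; pred: 17+15-3=29
Step 2: prey: 30+9-17=22; pred: 29+26-5=50
Step 3: prey: 22+6-22=6; pred: 50+33-10=73
Step 4: prey: 6+1-8=0; pred: 73+13-14=72
Step 5: prey: 0+0-0=0; pred: 72+0-14=58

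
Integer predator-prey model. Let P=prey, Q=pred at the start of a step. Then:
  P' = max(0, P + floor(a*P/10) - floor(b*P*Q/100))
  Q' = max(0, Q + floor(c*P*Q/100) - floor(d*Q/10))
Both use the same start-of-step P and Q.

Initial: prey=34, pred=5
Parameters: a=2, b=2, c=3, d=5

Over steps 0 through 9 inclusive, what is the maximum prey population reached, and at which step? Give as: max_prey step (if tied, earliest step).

Answer: 39 2

Derivation:
Step 1: prey: 34+6-3=37; pred: 5+5-2=8
Step 2: prey: 37+7-5=39; pred: 8+8-4=12
Step 3: prey: 39+7-9=37; pred: 12+14-6=20
Step 4: prey: 37+7-14=30; pred: 20+22-10=32
Step 5: prey: 30+6-19=17; pred: 32+28-16=44
Step 6: prey: 17+3-14=6; pred: 44+22-22=44
Step 7: prey: 6+1-5=2; pred: 44+7-22=29
Step 8: prey: 2+0-1=1; pred: 29+1-14=16
Step 9: prey: 1+0-0=1; pred: 16+0-8=8
Max prey = 39 at step 2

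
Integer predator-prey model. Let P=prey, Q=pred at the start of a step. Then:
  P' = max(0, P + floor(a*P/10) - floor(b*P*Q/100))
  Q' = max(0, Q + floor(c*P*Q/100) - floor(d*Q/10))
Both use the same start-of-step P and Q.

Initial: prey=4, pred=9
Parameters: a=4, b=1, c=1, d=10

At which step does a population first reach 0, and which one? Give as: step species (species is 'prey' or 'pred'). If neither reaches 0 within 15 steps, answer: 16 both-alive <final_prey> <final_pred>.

Answer: 1 pred

Derivation:
Step 1: prey: 4+1-0=5; pred: 9+0-9=0
First extinction: pred at step 1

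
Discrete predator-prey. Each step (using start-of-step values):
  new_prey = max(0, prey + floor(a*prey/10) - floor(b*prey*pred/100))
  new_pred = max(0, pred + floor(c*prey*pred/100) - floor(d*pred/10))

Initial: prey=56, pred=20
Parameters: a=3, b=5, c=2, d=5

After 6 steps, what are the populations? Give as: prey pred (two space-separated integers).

Answer: 0 2

Derivation:
Step 1: prey: 56+16-56=16; pred: 20+22-10=32
Step 2: prey: 16+4-25=0; pred: 32+10-16=26
Step 3: prey: 0+0-0=0; pred: 26+0-13=13
Step 4: prey: 0+0-0=0; pred: 13+0-6=7
Step 5: prey: 0+0-0=0; pred: 7+0-3=4
Step 6: prey: 0+0-0=0; pred: 4+0-2=2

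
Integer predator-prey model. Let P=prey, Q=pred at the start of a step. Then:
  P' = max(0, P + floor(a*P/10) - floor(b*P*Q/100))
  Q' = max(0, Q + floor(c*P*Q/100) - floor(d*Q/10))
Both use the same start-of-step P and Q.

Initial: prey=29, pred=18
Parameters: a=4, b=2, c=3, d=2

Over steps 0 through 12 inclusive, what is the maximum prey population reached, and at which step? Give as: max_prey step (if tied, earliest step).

Step 1: prey: 29+11-10=30; pred: 18+15-3=30
Step 2: prey: 30+12-18=24; pred: 30+27-6=51
Step 3: prey: 24+9-24=9; pred: 51+36-10=77
Step 4: prey: 9+3-13=0; pred: 77+20-15=82
Step 5: prey: 0+0-0=0; pred: 82+0-16=66
Step 6: prey: 0+0-0=0; pred: 66+0-13=53
Step 7: prey: 0+0-0=0; pred: 53+0-10=43
Step 8: prey: 0+0-0=0; pred: 43+0-8=35
Step 9: prey: 0+0-0=0; pred: 35+0-7=28
Step 10: prey: 0+0-0=0; pred: 28+0-5=23
Step 11: prey: 0+0-0=0; pred: 23+0-4=19
Step 12: prey: 0+0-0=0; pred: 19+0-3=16
Max prey = 30 at step 1

Answer: 30 1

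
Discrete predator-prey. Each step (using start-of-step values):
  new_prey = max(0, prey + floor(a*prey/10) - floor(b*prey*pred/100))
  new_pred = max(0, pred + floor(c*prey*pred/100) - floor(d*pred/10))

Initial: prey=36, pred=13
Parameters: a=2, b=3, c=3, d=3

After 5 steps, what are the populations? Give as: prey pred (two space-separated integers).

Answer: 0 21

Derivation:
Step 1: prey: 36+7-14=29; pred: 13+14-3=24
Step 2: prey: 29+5-20=14; pred: 24+20-7=37
Step 3: prey: 14+2-15=1; pred: 37+15-11=41
Step 4: prey: 1+0-1=0; pred: 41+1-12=30
Step 5: prey: 0+0-0=0; pred: 30+0-9=21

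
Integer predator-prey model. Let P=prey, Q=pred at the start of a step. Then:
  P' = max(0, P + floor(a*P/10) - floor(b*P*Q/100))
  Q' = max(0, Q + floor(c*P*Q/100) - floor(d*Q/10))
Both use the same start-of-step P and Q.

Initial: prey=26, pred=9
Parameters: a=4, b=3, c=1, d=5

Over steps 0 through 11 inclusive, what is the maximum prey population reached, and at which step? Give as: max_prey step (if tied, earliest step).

Step 1: prey: 26+10-7=29; pred: 9+2-4=7
Step 2: prey: 29+11-6=34; pred: 7+2-3=6
Step 3: prey: 34+13-6=41; pred: 6+2-3=5
Step 4: prey: 41+16-6=51; pred: 5+2-2=5
Step 5: prey: 51+20-7=64; pred: 5+2-2=5
Step 6: prey: 64+25-9=80; pred: 5+3-2=6
Step 7: prey: 80+32-14=98; pred: 6+4-3=7
Step 8: prey: 98+39-20=117; pred: 7+6-3=10
Step 9: prey: 117+46-35=128; pred: 10+11-5=16
Step 10: prey: 128+51-61=118; pred: 16+20-8=28
Step 11: prey: 118+47-99=66; pred: 28+33-14=47
Max prey = 128 at step 9

Answer: 128 9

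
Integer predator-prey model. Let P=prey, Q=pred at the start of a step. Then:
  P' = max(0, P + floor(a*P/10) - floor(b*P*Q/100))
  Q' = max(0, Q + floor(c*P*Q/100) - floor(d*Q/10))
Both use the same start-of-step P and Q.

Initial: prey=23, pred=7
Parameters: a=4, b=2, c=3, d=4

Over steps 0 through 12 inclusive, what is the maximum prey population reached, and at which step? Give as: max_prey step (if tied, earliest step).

Step 1: prey: 23+9-3=29; pred: 7+4-2=9
Step 2: prey: 29+11-5=35; pred: 9+7-3=13
Step 3: prey: 35+14-9=40; pred: 13+13-5=21
Step 4: prey: 40+16-16=40; pred: 21+25-8=38
Step 5: prey: 40+16-30=26; pred: 38+45-15=68
Step 6: prey: 26+10-35=1; pred: 68+53-27=94
Step 7: prey: 1+0-1=0; pred: 94+2-37=59
Step 8: prey: 0+0-0=0; pred: 59+0-23=36
Step 9: prey: 0+0-0=0; pred: 36+0-14=22
Step 10: prey: 0+0-0=0; pred: 22+0-8=14
Step 11: prey: 0+0-0=0; pred: 14+0-5=9
Step 12: prey: 0+0-0=0; pred: 9+0-3=6
Max prey = 40 at step 3

Answer: 40 3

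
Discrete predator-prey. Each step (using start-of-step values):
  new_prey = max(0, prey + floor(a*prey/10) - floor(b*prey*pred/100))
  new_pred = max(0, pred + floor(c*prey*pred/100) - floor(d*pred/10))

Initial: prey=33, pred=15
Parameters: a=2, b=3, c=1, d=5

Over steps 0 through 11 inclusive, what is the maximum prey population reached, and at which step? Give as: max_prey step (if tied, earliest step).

Step 1: prey: 33+6-14=25; pred: 15+4-7=12
Step 2: prey: 25+5-9=21; pred: 12+3-6=9
Step 3: prey: 21+4-5=20; pred: 9+1-4=6
Step 4: prey: 20+4-3=21; pred: 6+1-3=4
Step 5: prey: 21+4-2=23; pred: 4+0-2=2
Step 6: prey: 23+4-1=26; pred: 2+0-1=1
Step 7: prey: 26+5-0=31; pred: 1+0-0=1
Step 8: prey: 31+6-0=37; pred: 1+0-0=1
Step 9: prey: 37+7-1=43; pred: 1+0-0=1
Step 10: prey: 43+8-1=50; pred: 1+0-0=1
Step 11: prey: 50+10-1=59; pred: 1+0-0=1
Max prey = 59 at step 11

Answer: 59 11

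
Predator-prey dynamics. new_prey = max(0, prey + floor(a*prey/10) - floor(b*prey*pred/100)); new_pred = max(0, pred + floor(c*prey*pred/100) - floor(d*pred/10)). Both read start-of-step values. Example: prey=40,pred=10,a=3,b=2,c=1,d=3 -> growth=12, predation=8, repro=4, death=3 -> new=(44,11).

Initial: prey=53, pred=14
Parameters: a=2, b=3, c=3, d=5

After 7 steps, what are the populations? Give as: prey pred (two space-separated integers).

Step 1: prey: 53+10-22=41; pred: 14+22-7=29
Step 2: prey: 41+8-35=14; pred: 29+35-14=50
Step 3: prey: 14+2-21=0; pred: 50+21-25=46
Step 4: prey: 0+0-0=0; pred: 46+0-23=23
Step 5: prey: 0+0-0=0; pred: 23+0-11=12
Step 6: prey: 0+0-0=0; pred: 12+0-6=6
Step 7: prey: 0+0-0=0; pred: 6+0-3=3

Answer: 0 3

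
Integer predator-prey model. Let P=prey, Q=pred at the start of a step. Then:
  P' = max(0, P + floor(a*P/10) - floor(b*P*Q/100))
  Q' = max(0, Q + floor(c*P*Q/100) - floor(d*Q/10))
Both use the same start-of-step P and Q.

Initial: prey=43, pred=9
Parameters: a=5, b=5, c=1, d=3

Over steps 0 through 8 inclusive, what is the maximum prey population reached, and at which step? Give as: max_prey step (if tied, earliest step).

Step 1: prey: 43+21-19=45; pred: 9+3-2=10
Step 2: prey: 45+22-22=45; pred: 10+4-3=11
Step 3: prey: 45+22-24=43; pred: 11+4-3=12
Step 4: prey: 43+21-25=39; pred: 12+5-3=14
Step 5: prey: 39+19-27=31; pred: 14+5-4=15
Step 6: prey: 31+15-23=23; pred: 15+4-4=15
Step 7: prey: 23+11-17=17; pred: 15+3-4=14
Step 8: prey: 17+8-11=14; pred: 14+2-4=12
Max prey = 45 at step 1

Answer: 45 1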